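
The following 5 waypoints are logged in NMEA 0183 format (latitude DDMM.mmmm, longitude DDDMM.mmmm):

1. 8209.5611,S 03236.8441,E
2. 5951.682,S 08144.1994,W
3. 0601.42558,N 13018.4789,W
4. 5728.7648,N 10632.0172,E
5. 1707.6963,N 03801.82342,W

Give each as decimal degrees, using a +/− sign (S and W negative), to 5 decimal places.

1. -82.15935, 32.61407
2. -59.86137, -81.73666
3. 6.02376, -130.30798
4. 57.47941, 106.53362
5. 17.12827, -38.03039

Point 1:
  φ: degrees = first 2 digits = 82, minutes = 9.5611; 82 + 9.5611/60 = 82.159352
  S → negative
  Longitude: split at 3 digits → 032° and 36.8441′; 32 + 36.8441/60 = 32.614068
  E ⇒ keep positive
Point 2:
  Lat: degrees = first 2 digits = 59, minutes = 51.682; 59 + 51.682/60 = 59.861367
  S ⇒ negate
  Longitude: split at 3 digits → 081° and 44.1994′; 81 + 44.1994/60 = 81.736657
  hemisphere W, so the sign is −
Point 3:
  Latitude: degrees = first 2 digits = 6, minutes = 1.42558; 6 + 1.42558/60 = 6.023760
  N → positive
  λ: degrees = first 3 digits = 130, minutes = 18.4789; 130 + 18.4789/60 = 130.307982
  W → negative
Point 4:
  Lat: split at 2 digits → 57° and 28.7648′; 57 + 28.7648/60 = 57.479413
  N → positive
  λ: degrees = first 3 digits = 106, minutes = 32.0172; 106 + 32.0172/60 = 106.533620
  E ⇒ keep positive
Point 5:
  Latitude: split at 2 digits → 17° and 7.6963′; 17 + 7.6963/60 = 17.128272
  N → positive
  Lon: split at 3 digits → 038° and 1.82342′; 38 + 1.82342/60 = 38.030390
  hemisphere W, so the sign is −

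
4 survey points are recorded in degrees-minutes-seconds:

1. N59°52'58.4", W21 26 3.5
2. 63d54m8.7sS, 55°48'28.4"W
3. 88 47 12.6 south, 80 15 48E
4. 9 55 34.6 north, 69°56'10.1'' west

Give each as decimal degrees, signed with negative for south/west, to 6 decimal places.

1. 59.882889, -21.434306
2. -63.902417, -55.807889
3. -88.786833, 80.263333
4. 9.926278, -69.936139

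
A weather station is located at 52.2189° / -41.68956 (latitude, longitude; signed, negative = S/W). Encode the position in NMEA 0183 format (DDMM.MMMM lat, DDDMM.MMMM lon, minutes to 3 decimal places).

5213.134,N / 04141.374,W

φ: fractional part 0.218900 → 13.13400 minutes
Longitude is negative → W; |value| = 41.689560
Lon: minutes = (41.689560 − 41) × 60 = 41.37360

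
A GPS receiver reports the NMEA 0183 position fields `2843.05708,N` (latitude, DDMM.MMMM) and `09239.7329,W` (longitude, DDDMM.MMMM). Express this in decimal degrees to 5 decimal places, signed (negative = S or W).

28.71762, -92.66222

Lat: split at 2 digits → 28° and 43.05708′; 28 + 43.05708/60 = 28.717618
N ⇒ keep positive
λ: degrees = first 3 digits = 92, minutes = 39.7329; 92 + 39.7329/60 = 92.662215
W ⇒ negate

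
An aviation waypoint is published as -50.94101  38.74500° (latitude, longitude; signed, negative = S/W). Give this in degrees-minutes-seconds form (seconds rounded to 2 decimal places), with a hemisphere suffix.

Latitude is negative → S; |value| = 50.941010
Latitude: whole degrees 50; 56.46060′ → 56′ and 27.6360″
λ: 0.745000° → 44.70000′; 0.70000 × 60 = 42.0000″

50°56′27.64″ S, 38°44′42.00″ E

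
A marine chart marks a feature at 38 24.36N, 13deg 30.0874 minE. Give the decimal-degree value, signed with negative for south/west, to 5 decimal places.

38.40600, 13.50146

Latitude: 24.36′ = 0.406000°; total 38.406000
N ⇒ keep positive
Lon: 13 + 30.0874/60 = 13.501457
E → positive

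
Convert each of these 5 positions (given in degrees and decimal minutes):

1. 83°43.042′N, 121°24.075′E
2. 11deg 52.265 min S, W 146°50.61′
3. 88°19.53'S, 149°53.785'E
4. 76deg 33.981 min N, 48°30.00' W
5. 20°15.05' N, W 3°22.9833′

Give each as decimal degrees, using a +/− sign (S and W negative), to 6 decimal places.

Point 1:
  φ: 43.042′ = 0.717367°; total 83.7173667
  N ⇒ keep positive
  λ: 121 + 24.075/60 = 121.4012500
  E ⇒ keep positive
Point 2:
  Lat: 11 + 52.265/60 = 11.8710833
  S ⇒ negate
  Longitude: 50.61′ = 0.843500°; total 146.8435000
  hemisphere W, so the sign is −
Point 3:
  Latitude: 88 + 19.53/60 = 88.3255000
  S ⇒ negate
  Longitude: 149 + 53.785/60 = 149.8964167
  E ⇒ keep positive
Point 4:
  φ: 33.981′ = 0.566350°; total 76.5663500
  N ⇒ keep positive
  Longitude: 30′ = 0.500000°; total 48.5000000
  W → negative
Point 5:
  Latitude: 15.05′ = 0.250833°; total 20.2508333
  N → positive
  Longitude: 22.9833′ = 0.383055°; total 3.3830550
  W ⇒ negate

1. 83.717367, 121.401250
2. -11.871083, -146.843500
3. -88.325500, 149.896417
4. 76.566350, -48.500000
5. 20.250833, -3.383055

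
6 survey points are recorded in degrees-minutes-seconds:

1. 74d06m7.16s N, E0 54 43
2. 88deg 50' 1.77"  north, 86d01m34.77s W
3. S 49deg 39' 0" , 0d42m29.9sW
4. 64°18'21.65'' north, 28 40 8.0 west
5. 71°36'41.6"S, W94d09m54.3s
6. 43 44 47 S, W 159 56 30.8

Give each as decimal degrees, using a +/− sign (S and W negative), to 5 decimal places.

1. 74.10199, 0.91194
2. 88.83383, -86.02633
3. -49.65000, -0.70831
4. 64.30601, -28.66889
5. -71.61156, -94.16508
6. -43.74639, -159.94189

Point 1:
  φ: 74° + 6/60 + 7.16/3600 = 74 + 0.100000 + 0.001989 = 74.101989
  N ⇒ keep positive
  Longitude: 0° + 54/60 + 43/3600 = 0 + 0.900000 + 0.011944 = 0.911944
  E ⇒ keep positive
Point 2:
  φ: 50′ + 1.77″ = 50.02950′; 88 + 50.02950/60 = 88.833825
  N → positive
  Longitude: 86° + 1/60 + 34.77/3600 = 86 + 0.016667 + 0.009658 = 86.026325
  hemisphere W, so the sign is −
Point 3:
  Lat: 39′ + 0″ = 39.00000′; 49 + 39.00000/60 = 49.650000
  S ⇒ negate
  Longitude: 0° + 42/60 + 29.9/3600 = 0 + 0.700000 + 0.008306 = 0.708306
  W → negative
Point 4:
  Latitude: 64 + 18/60 + 21.65/3600 = 64.306014
  N → positive
  λ: 28 + 40/60 + 8/3600 = 28.668889
  W ⇒ negate
Point 5:
  Lat: 36′ + 41.6″ = 36.69333′; 71 + 36.69333/60 = 71.611556
  S → negative
  Lon: 9′ + 54.3″ = 9.90500′; 94 + 9.90500/60 = 94.165083
  W → negative
Point 6:
  Latitude: 43 + 44/60 + 47/3600 = 43.746389
  S → negative
  λ: 159° + 56/60 + 30.8/3600 = 159 + 0.933333 + 0.008556 = 159.941889
  W ⇒ negate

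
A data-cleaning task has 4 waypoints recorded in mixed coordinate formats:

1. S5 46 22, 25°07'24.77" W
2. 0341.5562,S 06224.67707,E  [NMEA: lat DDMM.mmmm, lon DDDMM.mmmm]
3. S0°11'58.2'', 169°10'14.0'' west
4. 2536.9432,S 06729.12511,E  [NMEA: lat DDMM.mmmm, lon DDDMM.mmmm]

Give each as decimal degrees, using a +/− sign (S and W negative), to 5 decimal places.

1. -5.77278, -25.12355
2. -3.69260, 62.41128
3. -0.19950, -169.17056
4. -25.61572, 67.48542

Point 1:
  Lat: 46′ + 22″ = 46.36667′; 5 + 46.36667/60 = 5.772778
  S → negative
  Longitude: 25° + 7/60 + 24.77/3600 = 25 + 0.116667 + 0.006881 = 25.123547
  W ⇒ negate
Point 2:
  Lat: degrees = first 2 digits = 3, minutes = 41.5562; 3 + 41.5562/60 = 3.692603
  S ⇒ negate
  Longitude: split at 3 digits → 062° and 24.67707′; 62 + 24.67707/60 = 62.411285
  E ⇒ keep positive
Point 3:
  φ: 0° + 11/60 + 58.2/3600 = 0 + 0.183333 + 0.016167 = 0.199500
  hemisphere S, so the sign is −
  Lon: 10′ + 14″ = 10.23333′; 169 + 10.23333/60 = 169.170556
  W → negative
Point 4:
  φ: split at 2 digits → 25° and 36.9432′; 25 + 36.9432/60 = 25.615720
  S ⇒ negate
  Longitude: split at 3 digits → 067° and 29.12511′; 67 + 29.12511/60 = 67.485419
  E ⇒ keep positive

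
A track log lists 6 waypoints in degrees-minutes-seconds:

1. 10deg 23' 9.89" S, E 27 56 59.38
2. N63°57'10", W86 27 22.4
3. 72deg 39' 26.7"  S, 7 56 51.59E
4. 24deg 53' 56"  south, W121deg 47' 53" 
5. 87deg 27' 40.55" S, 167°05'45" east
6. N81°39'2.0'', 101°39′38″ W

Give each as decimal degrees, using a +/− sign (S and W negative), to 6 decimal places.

1. -10.386081, 27.949828
2. 63.952778, -86.456222
3. -72.657417, 7.947664
4. -24.898889, -121.798056
5. -87.461264, 167.095833
6. 81.650556, -101.660556

Point 1:
  Lat: 10 + 23/60 + 9.89/3600 = 10.3860806
  S ⇒ negate
  λ: 27° + 56/60 + 59.38/3600 = 27 + 0.933333 + 0.016494 = 27.9498278
  E → positive
Point 2:
  φ: 57′ + 10″ = 57.16667′; 63 + 57.16667/60 = 63.9527778
  N → positive
  λ: 27′ + 22.4″ = 27.37333′; 86 + 27.37333/60 = 86.4562222
  W ⇒ negate
Point 3:
  Lat: 72 + 39/60 + 26.7/3600 = 72.6574167
  S → negative
  Lon: 7° + 56/60 + 51.59/3600 = 7 + 0.933333 + 0.014331 = 7.9476639
  E → positive
Point 4:
  Lat: 24 + 53/60 + 56/3600 = 24.8988889
  S → negative
  Lon: 121 + 47/60 + 53/3600 = 121.7980556
  W → negative
Point 5:
  Latitude: 27′ + 40.55″ = 27.67583′; 87 + 27.67583/60 = 87.4612639
  S ⇒ negate
  Lon: 167° + 5/60 + 45/3600 = 167 + 0.083333 + 0.012500 = 167.0958333
  E → positive
Point 6:
  Latitude: 81 + 39/60 + 2/3600 = 81.6505556
  N ⇒ keep positive
  Lon: 101 + 39/60 + 38/3600 = 101.6605556
  hemisphere W, so the sign is −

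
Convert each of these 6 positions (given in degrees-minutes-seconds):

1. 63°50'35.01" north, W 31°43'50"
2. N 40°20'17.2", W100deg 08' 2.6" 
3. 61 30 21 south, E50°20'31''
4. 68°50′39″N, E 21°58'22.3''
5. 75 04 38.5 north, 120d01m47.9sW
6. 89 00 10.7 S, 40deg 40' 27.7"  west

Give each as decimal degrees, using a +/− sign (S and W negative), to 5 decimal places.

Point 1:
  Latitude: 63° + 50/60 + 35.01/3600 = 63 + 0.833333 + 0.009725 = 63.843058
  N ⇒ keep positive
  λ: 31° + 43/60 + 50/3600 = 31 + 0.716667 + 0.013889 = 31.730556
  W ⇒ negate
Point 2:
  Latitude: 40° + 20/60 + 17.2/3600 = 40 + 0.333333 + 0.004778 = 40.338111
  N → positive
  λ: 8′ + 2.6″ = 8.04333′; 100 + 8.04333/60 = 100.134056
  hemisphere W, so the sign is −
Point 3:
  Latitude: 61° + 30/60 + 21/3600 = 61 + 0.500000 + 0.005833 = 61.505833
  S → negative
  Longitude: 50° + 20/60 + 31/3600 = 50 + 0.333333 + 0.008611 = 50.341944
  E → positive
Point 4:
  Lat: 50′ + 39″ = 50.65000′; 68 + 50.65000/60 = 68.844167
  N → positive
  λ: 58′ + 22.3″ = 58.37167′; 21 + 58.37167/60 = 21.972861
  E → positive
Point 5:
  Lat: 4′ + 38.5″ = 4.64167′; 75 + 4.64167/60 = 75.077361
  N ⇒ keep positive
  Lon: 120 + 1/60 + 47.9/3600 = 120.029972
  W ⇒ negate
Point 6:
  Latitude: 89 + 0/60 + 10.7/3600 = 89.002972
  hemisphere S, so the sign is −
  Lon: 40° + 40/60 + 27.7/3600 = 40 + 0.666667 + 0.007694 = 40.674361
  W ⇒ negate

1. 63.84306, -31.73056
2. 40.33811, -100.13406
3. -61.50583, 50.34194
4. 68.84417, 21.97286
5. 75.07736, -120.02997
6. -89.00297, -40.67436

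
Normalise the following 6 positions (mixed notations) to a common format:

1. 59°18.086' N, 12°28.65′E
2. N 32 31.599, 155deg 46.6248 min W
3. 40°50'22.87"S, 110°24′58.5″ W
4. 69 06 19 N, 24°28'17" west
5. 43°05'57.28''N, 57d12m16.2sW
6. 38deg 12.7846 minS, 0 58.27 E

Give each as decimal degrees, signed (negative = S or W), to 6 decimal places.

1. 59.301433, 12.477500
2. 32.526650, -155.777080
3. -40.839686, -110.416250
4. 69.105278, -24.471389
5. 43.099244, -57.204500
6. -38.213077, 0.971167

Point 1:
  φ: 18.086′ = 0.301433°; total 59.3014333
  N ⇒ keep positive
  Longitude: 12 + 28.65/60 = 12.4775000
  E ⇒ keep positive
Point 2:
  Latitude: 32 + 31.599/60 = 32.5266500
  N ⇒ keep positive
  Longitude: 46.6248′ = 0.777080°; total 155.7770800
  W ⇒ negate
Point 3:
  Latitude: 40 + 50/60 + 22.87/3600 = 40.8396861
  hemisphere S, so the sign is −
  λ: 110 + 24/60 + 58.5/3600 = 110.4162500
  W → negative
Point 4:
  Lat: 6′ + 19″ = 6.31667′; 69 + 6.31667/60 = 69.1052778
  N → positive
  Longitude: 28′ + 17″ = 28.28333′; 24 + 28.28333/60 = 24.4713889
  W ⇒ negate
Point 5:
  Lat: 5′ + 57.28″ = 5.95467′; 43 + 5.95467/60 = 43.0992444
  N → positive
  Longitude: 12′ + 16.2″ = 12.27000′; 57 + 12.27000/60 = 57.2045000
  W → negative
Point 6:
  Latitude: 38 + 12.7846/60 = 38.2130767
  S ⇒ negate
  Longitude: 0 + 58.27/60 = 0.9711667
  E ⇒ keep positive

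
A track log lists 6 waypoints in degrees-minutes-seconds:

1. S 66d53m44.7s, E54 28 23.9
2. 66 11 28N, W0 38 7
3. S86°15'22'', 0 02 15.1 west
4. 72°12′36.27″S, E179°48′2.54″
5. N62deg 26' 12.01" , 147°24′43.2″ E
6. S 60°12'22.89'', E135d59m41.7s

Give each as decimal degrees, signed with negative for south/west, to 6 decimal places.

1. -66.895750, 54.473306
2. 66.191111, -0.635278
3. -86.256111, -0.037528
4. -72.210075, 179.800706
5. 62.436669, 147.412000
6. -60.206358, 135.994917

Point 1:
  φ: 66° + 53/60 + 44.7/3600 = 66 + 0.883333 + 0.012417 = 66.8957500
  S → negative
  Lon: 54° + 28/60 + 23.9/3600 = 54 + 0.466667 + 0.006639 = 54.4733056
  E → positive
Point 2:
  Latitude: 66 + 11/60 + 28/3600 = 66.1911111
  N ⇒ keep positive
  λ: 38′ + 7″ = 38.11667′; 0 + 38.11667/60 = 0.6352778
  W → negative
Point 3:
  Lat: 86 + 15/60 + 22/3600 = 86.2561111
  hemisphere S, so the sign is −
  λ: 0 + 2/60 + 15.1/3600 = 0.0375278
  W → negative
Point 4:
  φ: 72 + 12/60 + 36.27/3600 = 72.2100750
  S → negative
  λ: 48′ + 2.54″ = 48.04233′; 179 + 48.04233/60 = 179.8007056
  E → positive
Point 5:
  Lat: 62 + 26/60 + 12.01/3600 = 62.4366694
  N ⇒ keep positive
  Lon: 147 + 24/60 + 43.2/3600 = 147.4120000
  E → positive
Point 6:
  φ: 12′ + 22.89″ = 12.38150′; 60 + 12.38150/60 = 60.2063583
  S ⇒ negate
  Longitude: 135° + 59/60 + 41.7/3600 = 135 + 0.983333 + 0.011583 = 135.9949167
  E → positive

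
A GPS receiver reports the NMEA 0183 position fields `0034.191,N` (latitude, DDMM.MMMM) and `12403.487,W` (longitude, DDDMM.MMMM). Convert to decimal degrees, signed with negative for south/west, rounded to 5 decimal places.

0.56985, -124.05812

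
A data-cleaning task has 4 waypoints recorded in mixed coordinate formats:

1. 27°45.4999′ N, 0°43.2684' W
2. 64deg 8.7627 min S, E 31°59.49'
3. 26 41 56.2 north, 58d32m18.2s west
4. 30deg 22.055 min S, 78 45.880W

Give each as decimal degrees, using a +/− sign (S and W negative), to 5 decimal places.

Point 1:
  φ: 27 + 45.4999/60 = 27.758332
  N → positive
  Lon: 0 + 43.2684/60 = 0.721140
  W → negative
Point 2:
  Lat: 64 + 8.7627/60 = 64.146045
  S ⇒ negate
  Longitude: 59.49′ = 0.991500°; total 31.991500
  E ⇒ keep positive
Point 3:
  Lat: 26 + 41/60 + 56.2/3600 = 26.698944
  N ⇒ keep positive
  Longitude: 58° + 32/60 + 18.2/3600 = 58 + 0.533333 + 0.005056 = 58.538389
  hemisphere W, so the sign is −
Point 4:
  Lat: 22.055′ = 0.367583°; total 30.367583
  S ⇒ negate
  Longitude: 78 + 45.88/60 = 78.764667
  W ⇒ negate

1. 27.75833, -0.72114
2. -64.14605, 31.99150
3. 26.69894, -58.53839
4. -30.36758, -78.76467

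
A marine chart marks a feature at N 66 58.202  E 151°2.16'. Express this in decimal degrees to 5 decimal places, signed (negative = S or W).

Latitude: 66 + 58.202/60 = 66.970033
N ⇒ keep positive
λ: 151 + 2.16/60 = 151.036000
E ⇒ keep positive

66.97003, 151.03600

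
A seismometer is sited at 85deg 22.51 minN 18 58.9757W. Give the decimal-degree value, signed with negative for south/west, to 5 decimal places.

85.37517, -18.98293

φ: 22.51′ = 0.375167°; total 85.375167
N ⇒ keep positive
Longitude: 18 + 58.9757/60 = 18.982928
hemisphere W, so the sign is −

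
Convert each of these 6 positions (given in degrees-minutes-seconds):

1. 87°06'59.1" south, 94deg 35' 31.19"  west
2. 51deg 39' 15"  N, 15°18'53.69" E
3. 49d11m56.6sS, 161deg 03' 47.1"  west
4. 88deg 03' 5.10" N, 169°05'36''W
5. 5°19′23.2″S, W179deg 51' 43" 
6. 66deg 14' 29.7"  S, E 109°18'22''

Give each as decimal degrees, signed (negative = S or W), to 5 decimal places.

Point 1:
  Lat: 87 + 6/60 + 59.1/3600 = 87.116417
  S ⇒ negate
  Lon: 94° + 35/60 + 31.19/3600 = 94 + 0.583333 + 0.008664 = 94.591997
  W ⇒ negate
Point 2:
  Lat: 51° + 39/60 + 15/3600 = 51 + 0.650000 + 0.004167 = 51.654167
  N → positive
  Longitude: 18′ + 53.69″ = 18.89483′; 15 + 18.89483/60 = 15.314914
  E → positive
Point 3:
  Latitude: 49 + 11/60 + 56.6/3600 = 49.199056
  S → negative
  Lon: 3′ + 47.1″ = 3.78500′; 161 + 3.78500/60 = 161.063083
  W ⇒ negate
Point 4:
  Latitude: 88° + 3/60 + 5.1/3600 = 88 + 0.050000 + 0.001417 = 88.051417
  N → positive
  Lon: 169 + 5/60 + 36/3600 = 169.093333
  W → negative
Point 5:
  φ: 5° + 19/60 + 23.2/3600 = 5 + 0.316667 + 0.006444 = 5.323111
  S ⇒ negate
  Lon: 179 + 51/60 + 43/3600 = 179.861944
  W → negative
Point 6:
  φ: 66° + 14/60 + 29.7/3600 = 66 + 0.233333 + 0.008250 = 66.241583
  S ⇒ negate
  Lon: 18′ + 22″ = 18.36667′; 109 + 18.36667/60 = 109.306111
  E ⇒ keep positive

1. -87.11642, -94.59200
2. 51.65417, 15.31491
3. -49.19906, -161.06308
4. 88.05142, -169.09333
5. -5.32311, -179.86194
6. -66.24158, 109.30611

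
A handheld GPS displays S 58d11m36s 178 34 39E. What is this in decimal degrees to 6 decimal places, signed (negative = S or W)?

-58.193333, 178.577500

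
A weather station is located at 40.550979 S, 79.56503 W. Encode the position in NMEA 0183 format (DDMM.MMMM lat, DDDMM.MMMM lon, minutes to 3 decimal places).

4033.059,S / 07933.902,W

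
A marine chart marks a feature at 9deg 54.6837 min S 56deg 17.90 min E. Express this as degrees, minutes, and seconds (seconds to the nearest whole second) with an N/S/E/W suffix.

9°54′41″ S, 56°17′54″ E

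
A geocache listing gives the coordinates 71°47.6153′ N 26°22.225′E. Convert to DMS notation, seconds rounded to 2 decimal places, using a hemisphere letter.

Latitude: fractional minutes 0.61530 × 60 = 36.9180″
λ: fractional minutes 0.22500 × 60 = 13.5000″

71°47′36.92″ N, 26°22′13.50″ E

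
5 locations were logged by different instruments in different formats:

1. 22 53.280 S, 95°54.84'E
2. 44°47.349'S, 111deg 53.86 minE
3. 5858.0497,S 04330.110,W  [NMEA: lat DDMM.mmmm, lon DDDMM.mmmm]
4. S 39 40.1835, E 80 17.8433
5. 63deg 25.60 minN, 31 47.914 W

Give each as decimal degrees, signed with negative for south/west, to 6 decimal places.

Point 1:
  Lat: 22 + 53.28/60 = 22.8880000
  hemisphere S, so the sign is −
  Lon: 54.84′ = 0.914000°; total 95.9140000
  E ⇒ keep positive
Point 2:
  Lat: 47.349′ = 0.789150°; total 44.7891500
  S → negative
  Lon: 111 + 53.86/60 = 111.8976667
  E → positive
Point 3:
  Latitude: degrees = first 2 digits = 58, minutes = 58.0497; 58 + 58.0497/60 = 58.9674950
  hemisphere S, so the sign is −
  Longitude: split at 3 digits → 043° and 30.11′; 43 + 30.11/60 = 43.5018333
  W ⇒ negate
Point 4:
  Latitude: 39 + 40.1835/60 = 39.6697250
  hemisphere S, so the sign is −
  Longitude: 80 + 17.8433/60 = 80.2973883
  E → positive
Point 5:
  φ: 25.6′ = 0.426667°; total 63.4266667
  N ⇒ keep positive
  Lon: 47.914′ = 0.798567°; total 31.7985667
  W → negative

1. -22.888000, 95.914000
2. -44.789150, 111.897667
3. -58.967495, -43.501833
4. -39.669725, 80.297388
5. 63.426667, -31.798567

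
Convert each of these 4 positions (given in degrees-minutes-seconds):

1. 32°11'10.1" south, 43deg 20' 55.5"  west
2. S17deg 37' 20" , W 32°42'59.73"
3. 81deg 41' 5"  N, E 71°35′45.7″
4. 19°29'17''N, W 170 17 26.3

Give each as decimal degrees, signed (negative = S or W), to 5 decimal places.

1. -32.18614, -43.34875
2. -17.62222, -32.71659
3. 81.68472, 71.59603
4. 19.48806, -170.29064

Point 1:
  Lat: 32 + 11/60 + 10.1/3600 = 32.186139
  S ⇒ negate
  Longitude: 20′ + 55.5″ = 20.92500′; 43 + 20.92500/60 = 43.348750
  W ⇒ negate
Point 2:
  Lat: 37′ + 20″ = 37.33333′; 17 + 37.33333/60 = 17.622222
  hemisphere S, so the sign is −
  λ: 32° + 42/60 + 59.73/3600 = 32 + 0.700000 + 0.016592 = 32.716592
  W → negative
Point 3:
  φ: 81 + 41/60 + 5/3600 = 81.684722
  N ⇒ keep positive
  λ: 71° + 35/60 + 45.7/3600 = 71 + 0.583333 + 0.012694 = 71.596028
  E ⇒ keep positive
Point 4:
  Latitude: 19° + 29/60 + 17/3600 = 19 + 0.483333 + 0.004722 = 19.488056
  N ⇒ keep positive
  λ: 170 + 17/60 + 26.3/3600 = 170.290639
  W ⇒ negate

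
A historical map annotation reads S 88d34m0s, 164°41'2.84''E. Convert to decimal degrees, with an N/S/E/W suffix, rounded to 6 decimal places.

88.566667° S, 164.684122° E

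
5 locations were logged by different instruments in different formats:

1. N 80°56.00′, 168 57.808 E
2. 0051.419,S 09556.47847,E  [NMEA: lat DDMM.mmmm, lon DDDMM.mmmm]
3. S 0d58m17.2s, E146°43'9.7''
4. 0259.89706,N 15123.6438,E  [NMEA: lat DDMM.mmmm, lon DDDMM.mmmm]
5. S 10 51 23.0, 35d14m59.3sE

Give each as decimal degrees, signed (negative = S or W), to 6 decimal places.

Point 1:
  Latitude: 80 + 56/60 = 80.9333333
  N ⇒ keep positive
  Lon: 57.808′ = 0.963467°; total 168.9634667
  E ⇒ keep positive
Point 2:
  Lat: degrees = first 2 digits = 0, minutes = 51.419; 0 + 51.419/60 = 0.8569833
  S → negative
  Lon: split at 3 digits → 095° and 56.47847′; 95 + 56.47847/60 = 95.9413078
  E → positive
Point 3:
  Latitude: 0 + 58/60 + 17.2/3600 = 0.9714444
  hemisphere S, so the sign is −
  λ: 146° + 43/60 + 9.7/3600 = 146 + 0.716667 + 0.002694 = 146.7193611
  E → positive
Point 4:
  Lat: split at 2 digits → 02° and 59.89706′; 2 + 59.89706/60 = 2.9982843
  N → positive
  λ: split at 3 digits → 151° and 23.6438′; 151 + 23.6438/60 = 151.3940633
  E → positive
Point 5:
  Lat: 10° + 51/60 + 23/3600 = 10 + 0.850000 + 0.006389 = 10.8563889
  hemisphere S, so the sign is −
  λ: 14′ + 59.3″ = 14.98833′; 35 + 14.98833/60 = 35.2498056
  E ⇒ keep positive

1. 80.933333, 168.963467
2. -0.856983, 95.941308
3. -0.971444, 146.719361
4. 2.998284, 151.394063
5. -10.856389, 35.249806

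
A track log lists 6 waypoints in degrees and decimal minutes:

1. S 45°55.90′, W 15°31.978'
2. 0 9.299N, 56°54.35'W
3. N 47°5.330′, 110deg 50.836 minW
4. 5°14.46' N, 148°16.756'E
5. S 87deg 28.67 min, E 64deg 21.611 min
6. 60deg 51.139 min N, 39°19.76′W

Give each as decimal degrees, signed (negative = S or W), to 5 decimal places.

1. -45.93167, -15.53297
2. 0.15498, -56.90583
3. 47.08883, -110.84727
4. 5.24100, 148.27927
5. -87.47783, 64.36018
6. 60.85232, -39.32933

Point 1:
  φ: 45 + 55.9/60 = 45.931667
  hemisphere S, so the sign is −
  Longitude: 31.978′ = 0.532967°; total 15.532967
  W → negative
Point 2:
  φ: 9.299′ = 0.154983°; total 0.154983
  N → positive
  λ: 54.35′ = 0.905833°; total 56.905833
  hemisphere W, so the sign is −
Point 3:
  Lat: 47 + 5.33/60 = 47.088833
  N ⇒ keep positive
  Longitude: 110 + 50.836/60 = 110.847267
  W → negative
Point 4:
  Latitude: 14.46′ = 0.241000°; total 5.241000
  N ⇒ keep positive
  Lon: 16.756′ = 0.279267°; total 148.279267
  E → positive
Point 5:
  Latitude: 87 + 28.67/60 = 87.477833
  S → negative
  Longitude: 64 + 21.611/60 = 64.360183
  E → positive
Point 6:
  φ: 60 + 51.139/60 = 60.852317
  N → positive
  λ: 39 + 19.76/60 = 39.329333
  W ⇒ negate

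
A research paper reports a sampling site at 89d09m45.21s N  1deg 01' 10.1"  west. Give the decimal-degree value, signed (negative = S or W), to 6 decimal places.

φ: 9′ + 45.21″ = 9.75350′; 89 + 9.75350/60 = 89.1625583
N → positive
Lon: 1′ + 10.1″ = 1.16833′; 1 + 1.16833/60 = 1.0194722
hemisphere W, so the sign is −

89.162558, -1.019472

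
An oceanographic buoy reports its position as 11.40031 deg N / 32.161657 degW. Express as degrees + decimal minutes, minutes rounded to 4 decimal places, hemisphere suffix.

11° 24.0186′ N, 32° 9.6994′ W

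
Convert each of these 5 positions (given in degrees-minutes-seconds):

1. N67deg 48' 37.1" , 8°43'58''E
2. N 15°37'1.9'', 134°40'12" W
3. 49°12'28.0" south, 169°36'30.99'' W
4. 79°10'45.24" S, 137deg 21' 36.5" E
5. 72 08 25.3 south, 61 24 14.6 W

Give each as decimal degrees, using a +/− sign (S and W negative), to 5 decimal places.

1. 67.81031, 8.73278
2. 15.61719, -134.67000
3. -49.20778, -169.60861
4. -79.17923, 137.36014
5. -72.14036, -61.40406

Point 1:
  Lat: 67 + 48/60 + 37.1/3600 = 67.810306
  N → positive
  Lon: 8° + 43/60 + 58/3600 = 8 + 0.716667 + 0.016111 = 8.732778
  E ⇒ keep positive
Point 2:
  φ: 15° + 37/60 + 1.9/3600 = 15 + 0.616667 + 0.000528 = 15.617194
  N ⇒ keep positive
  Lon: 134 + 40/60 + 12/3600 = 134.670000
  hemisphere W, so the sign is −
Point 3:
  Latitude: 49 + 12/60 + 28/3600 = 49.207778
  hemisphere S, so the sign is −
  Lon: 169 + 36/60 + 30.99/3600 = 169.608608
  W ⇒ negate
Point 4:
  φ: 10′ + 45.24″ = 10.75400′; 79 + 10.75400/60 = 79.179233
  hemisphere S, so the sign is −
  λ: 137 + 21/60 + 36.5/3600 = 137.360139
  E → positive
Point 5:
  φ: 8′ + 25.3″ = 8.42167′; 72 + 8.42167/60 = 72.140361
  hemisphere S, so the sign is −
  Lon: 61 + 24/60 + 14.6/3600 = 61.404056
  W ⇒ negate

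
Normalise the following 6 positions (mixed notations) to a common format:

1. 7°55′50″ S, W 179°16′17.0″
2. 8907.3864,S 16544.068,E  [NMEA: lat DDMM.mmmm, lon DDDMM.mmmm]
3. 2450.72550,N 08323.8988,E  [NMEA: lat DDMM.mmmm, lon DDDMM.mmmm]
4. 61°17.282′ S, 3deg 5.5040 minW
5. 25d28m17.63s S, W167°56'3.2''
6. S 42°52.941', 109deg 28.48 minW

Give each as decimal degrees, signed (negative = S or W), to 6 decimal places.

Point 1:
  φ: 7° + 55/60 + 50/3600 = 7 + 0.916667 + 0.013889 = 7.9305556
  S → negative
  λ: 16′ + 17″ = 16.28333′; 179 + 16.28333/60 = 179.2713889
  W ⇒ negate
Point 2:
  Latitude: split at 2 digits → 89° and 7.3864′; 89 + 7.3864/60 = 89.1231067
  S → negative
  Longitude: split at 3 digits → 165° and 44.068′; 165 + 44.068/60 = 165.7344667
  E ⇒ keep positive
Point 3:
  Lat: split at 2 digits → 24° and 50.7255′; 24 + 50.7255/60 = 24.8454250
  N ⇒ keep positive
  Longitude: degrees = first 3 digits = 83, minutes = 23.8988; 83 + 23.8988/60 = 83.3983133
  E ⇒ keep positive
Point 4:
  Latitude: 17.282′ = 0.288033°; total 61.2880333
  S ⇒ negate
  Longitude: 5.504′ = 0.091733°; total 3.0917333
  W → negative
Point 5:
  φ: 25 + 28/60 + 17.63/3600 = 25.4715639
  hemisphere S, so the sign is −
  λ: 167° + 56/60 + 3.2/3600 = 167 + 0.933333 + 0.000889 = 167.9342222
  W ⇒ negate
Point 6:
  φ: 42 + 52.941/60 = 42.8823500
  hemisphere S, so the sign is −
  Longitude: 28.48′ = 0.474667°; total 109.4746667
  W ⇒ negate

1. -7.930556, -179.271389
2. -89.123107, 165.734467
3. 24.845425, 83.398313
4. -61.288033, -3.091733
5. -25.471564, -167.934222
6. -42.882350, -109.474667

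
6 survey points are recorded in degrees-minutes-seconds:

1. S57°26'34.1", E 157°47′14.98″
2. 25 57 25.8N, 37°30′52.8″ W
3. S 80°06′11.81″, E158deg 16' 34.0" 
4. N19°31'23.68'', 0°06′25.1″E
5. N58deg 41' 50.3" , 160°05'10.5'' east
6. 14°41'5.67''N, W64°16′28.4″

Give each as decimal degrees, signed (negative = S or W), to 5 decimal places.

1. -57.44281, 157.78749
2. 25.95717, -37.51467
3. -80.10328, 158.27611
4. 19.52324, 0.10697
5. 58.69731, 160.08625
6. 14.68491, -64.27456

Point 1:
  φ: 57° + 26/60 + 34.1/3600 = 57 + 0.433333 + 0.009472 = 57.442806
  S → negative
  λ: 47′ + 14.98″ = 47.24967′; 157 + 47.24967/60 = 157.787494
  E ⇒ keep positive
Point 2:
  φ: 25° + 57/60 + 25.8/3600 = 25 + 0.950000 + 0.007167 = 25.957167
  N → positive
  Lon: 37° + 30/60 + 52.8/3600 = 37 + 0.500000 + 0.014667 = 37.514667
  W → negative
Point 3:
  Lat: 80 + 6/60 + 11.81/3600 = 80.103281
  hemisphere S, so the sign is −
  λ: 158° + 16/60 + 34/3600 = 158 + 0.266667 + 0.009444 = 158.276111
  E ⇒ keep positive
Point 4:
  Lat: 19° + 31/60 + 23.68/3600 = 19 + 0.516667 + 0.006578 = 19.523244
  N → positive
  Longitude: 0° + 6/60 + 25.1/3600 = 0 + 0.100000 + 0.006972 = 0.106972
  E ⇒ keep positive
Point 5:
  Latitude: 58° + 41/60 + 50.3/3600 = 58 + 0.683333 + 0.013972 = 58.697306
  N → positive
  λ: 160 + 5/60 + 10.5/3600 = 160.086250
  E ⇒ keep positive
Point 6:
  Latitude: 14 + 41/60 + 5.67/3600 = 14.684908
  N → positive
  Longitude: 16′ + 28.4″ = 16.47333′; 64 + 16.47333/60 = 64.274556
  W ⇒ negate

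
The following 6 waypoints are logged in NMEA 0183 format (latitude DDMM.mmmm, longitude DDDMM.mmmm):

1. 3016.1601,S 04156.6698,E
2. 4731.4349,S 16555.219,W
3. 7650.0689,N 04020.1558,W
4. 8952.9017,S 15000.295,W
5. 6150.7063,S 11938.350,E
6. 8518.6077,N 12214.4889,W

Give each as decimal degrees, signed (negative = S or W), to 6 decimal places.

1. -30.269335, 41.944497
2. -47.523915, -165.920317
3. 76.834482, -40.335930
4. -89.881695, -150.004917
5. -61.845105, 119.639167
6. 85.310128, -122.241482

Point 1:
  φ: degrees = first 2 digits = 30, minutes = 16.1601; 30 + 16.1601/60 = 30.2693350
  S → negative
  λ: degrees = first 3 digits = 41, minutes = 56.6698; 41 + 56.6698/60 = 41.9444967
  E → positive
Point 2:
  Lat: degrees = first 2 digits = 47, minutes = 31.4349; 47 + 31.4349/60 = 47.5239150
  S ⇒ negate
  Lon: degrees = first 3 digits = 165, minutes = 55.219; 165 + 55.219/60 = 165.9203167
  W → negative
Point 3:
  Lat: split at 2 digits → 76° and 50.0689′; 76 + 50.0689/60 = 76.8344817
  N ⇒ keep positive
  Longitude: degrees = first 3 digits = 40, minutes = 20.1558; 40 + 20.1558/60 = 40.3359300
  hemisphere W, so the sign is −
Point 4:
  Latitude: split at 2 digits → 89° and 52.9017′; 89 + 52.9017/60 = 89.8816950
  S ⇒ negate
  λ: degrees = first 3 digits = 150, minutes = 0.295; 150 + 0.295/60 = 150.0049167
  W → negative
Point 5:
  φ: split at 2 digits → 61° and 50.7063′; 61 + 50.7063/60 = 61.8451050
  S ⇒ negate
  Longitude: split at 3 digits → 119° and 38.35′; 119 + 38.35/60 = 119.6391667
  E ⇒ keep positive
Point 6:
  Latitude: degrees = first 2 digits = 85, minutes = 18.6077; 85 + 18.6077/60 = 85.3101283
  N → positive
  λ: split at 3 digits → 122° and 14.4889′; 122 + 14.4889/60 = 122.2414817
  W → negative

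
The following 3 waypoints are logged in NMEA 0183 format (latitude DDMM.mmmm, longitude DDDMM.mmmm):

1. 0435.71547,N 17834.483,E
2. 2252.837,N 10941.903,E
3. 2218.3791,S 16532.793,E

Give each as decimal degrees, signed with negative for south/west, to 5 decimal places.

1. 4.59526, 178.57472
2. 22.88062, 109.69838
3. -22.30632, 165.54655

Point 1:
  Lat: degrees = first 2 digits = 4, minutes = 35.71547; 4 + 35.71547/60 = 4.595258
  N ⇒ keep positive
  Lon: degrees = first 3 digits = 178, minutes = 34.483; 178 + 34.483/60 = 178.574717
  E → positive
Point 2:
  φ: degrees = first 2 digits = 22, minutes = 52.837; 22 + 52.837/60 = 22.880617
  N → positive
  Lon: split at 3 digits → 109° and 41.903′; 109 + 41.903/60 = 109.698383
  E → positive
Point 3:
  φ: split at 2 digits → 22° and 18.3791′; 22 + 18.3791/60 = 22.306318
  S → negative
  Lon: degrees = first 3 digits = 165, minutes = 32.793; 165 + 32.793/60 = 165.546550
  E → positive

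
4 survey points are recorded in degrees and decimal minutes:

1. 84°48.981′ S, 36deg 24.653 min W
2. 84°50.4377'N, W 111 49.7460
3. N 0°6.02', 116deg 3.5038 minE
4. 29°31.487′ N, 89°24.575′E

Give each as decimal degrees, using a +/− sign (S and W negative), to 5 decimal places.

Point 1:
  Latitude: 84 + 48.981/60 = 84.816350
  hemisphere S, so the sign is −
  Longitude: 24.653′ = 0.410883°; total 36.410883
  W → negative
Point 2:
  Lat: 84 + 50.4377/60 = 84.840628
  N → positive
  Longitude: 111 + 49.746/60 = 111.829100
  W ⇒ negate
Point 3:
  Lat: 6.02′ = 0.100333°; total 0.100333
  N ⇒ keep positive
  Longitude: 116 + 3.5038/60 = 116.058397
  E → positive
Point 4:
  φ: 29 + 31.487/60 = 29.524783
  N ⇒ keep positive
  Lon: 89 + 24.575/60 = 89.409583
  E → positive

1. -84.81635, -36.41088
2. 84.84063, -111.82910
3. 0.10033, 116.05840
4. 29.52478, 89.40958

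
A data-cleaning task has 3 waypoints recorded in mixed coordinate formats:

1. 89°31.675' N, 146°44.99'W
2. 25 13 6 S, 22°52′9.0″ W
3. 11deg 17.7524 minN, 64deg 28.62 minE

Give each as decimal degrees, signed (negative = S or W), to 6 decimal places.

1. 89.527917, -146.749833
2. -25.218333, -22.869167
3. 11.295873, 64.477000

Point 1:
  Lat: 31.675′ = 0.527917°; total 89.5279167
  N ⇒ keep positive
  λ: 146 + 44.99/60 = 146.7498333
  hemisphere W, so the sign is −
Point 2:
  Lat: 13′ + 6″ = 13.10000′; 25 + 13.10000/60 = 25.2183333
  hemisphere S, so the sign is −
  λ: 22 + 52/60 + 9/3600 = 22.8691667
  W → negative
Point 3:
  Lat: 11 + 17.7524/60 = 11.2958733
  N ⇒ keep positive
  λ: 64 + 28.62/60 = 64.4770000
  E → positive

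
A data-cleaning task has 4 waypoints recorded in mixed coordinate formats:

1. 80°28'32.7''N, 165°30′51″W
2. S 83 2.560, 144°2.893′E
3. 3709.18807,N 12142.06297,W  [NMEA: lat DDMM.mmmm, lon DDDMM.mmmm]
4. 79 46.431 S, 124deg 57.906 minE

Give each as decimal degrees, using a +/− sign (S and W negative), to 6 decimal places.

1. 80.475750, -165.514167
2. -83.042667, 144.048217
3. 37.153135, -121.701050
4. -79.773850, 124.965100

Point 1:
  Latitude: 80 + 28/60 + 32.7/3600 = 80.4757500
  N → positive
  λ: 165 + 30/60 + 51/3600 = 165.5141667
  W ⇒ negate
Point 2:
  φ: 83 + 2.56/60 = 83.0426667
  S ⇒ negate
  Longitude: 144 + 2.893/60 = 144.0482167
  E ⇒ keep positive
Point 3:
  Latitude: degrees = first 2 digits = 37, minutes = 9.18807; 37 + 9.18807/60 = 37.1531345
  N → positive
  Lon: degrees = first 3 digits = 121, minutes = 42.06297; 121 + 42.06297/60 = 121.7010495
  W → negative
Point 4:
  Lat: 46.431′ = 0.773850°; total 79.7738500
  S ⇒ negate
  Lon: 124 + 57.906/60 = 124.9651000
  E ⇒ keep positive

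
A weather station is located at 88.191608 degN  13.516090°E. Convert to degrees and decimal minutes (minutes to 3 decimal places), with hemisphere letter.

88° 11.496′ N, 13° 30.965′ E

Latitude: fractional part 0.191608 → 11.49648 minutes
Longitude: minutes = (13.516090 − 13) × 60 = 30.96540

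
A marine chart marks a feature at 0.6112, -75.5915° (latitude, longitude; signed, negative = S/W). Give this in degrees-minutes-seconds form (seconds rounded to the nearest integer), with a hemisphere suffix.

Lat: whole degrees 0; 36.67200′ → 36′ and 40.32″
Longitude is negative → W; |value| = 75.591500
λ: 0.591500° → 35.49000′; 0.49000 × 60 = 29.40″

0°36′40″ N, 75°35′29″ W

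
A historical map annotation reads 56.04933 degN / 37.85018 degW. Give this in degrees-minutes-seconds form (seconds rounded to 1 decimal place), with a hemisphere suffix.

56°02′57.6″ N, 37°51′0.6″ W

φ: 0.049330 × 60 = 2.95980′ → 2′, remainder × 60 = 57.588″
Lon: 0.850180° → 51.01080′; 0.01080 × 60 = 0.648″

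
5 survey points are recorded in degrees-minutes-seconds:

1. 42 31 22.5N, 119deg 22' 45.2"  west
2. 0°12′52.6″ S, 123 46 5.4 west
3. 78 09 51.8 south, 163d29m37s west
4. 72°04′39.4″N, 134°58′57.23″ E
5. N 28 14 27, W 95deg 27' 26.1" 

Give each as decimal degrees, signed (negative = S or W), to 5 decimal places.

Point 1:
  Latitude: 31′ + 22.5″ = 31.37500′; 42 + 31.37500/60 = 42.522917
  N → positive
  Longitude: 22′ + 45.2″ = 22.75333′; 119 + 22.75333/60 = 119.379222
  hemisphere W, so the sign is −
Point 2:
  φ: 0° + 12/60 + 52.6/3600 = 0 + 0.200000 + 0.014611 = 0.214611
  S ⇒ negate
  λ: 46′ + 5.4″ = 46.09000′; 123 + 46.09000/60 = 123.768167
  W ⇒ negate
Point 3:
  Latitude: 78 + 9/60 + 51.8/3600 = 78.164389
  hemisphere S, so the sign is −
  Longitude: 163 + 29/60 + 37/3600 = 163.493611
  W ⇒ negate
Point 4:
  Latitude: 72 + 4/60 + 39.4/3600 = 72.077611
  N → positive
  Longitude: 58′ + 57.23″ = 58.95383′; 134 + 58.95383/60 = 134.982564
  E → positive
Point 5:
  φ: 28° + 14/60 + 27/3600 = 28 + 0.233333 + 0.007500 = 28.240833
  N ⇒ keep positive
  Longitude: 27′ + 26.1″ = 27.43500′; 95 + 27.43500/60 = 95.457250
  hemisphere W, so the sign is −

1. 42.52292, -119.37922
2. -0.21461, -123.76817
3. -78.16439, -163.49361
4. 72.07761, 134.98256
5. 28.24083, -95.45725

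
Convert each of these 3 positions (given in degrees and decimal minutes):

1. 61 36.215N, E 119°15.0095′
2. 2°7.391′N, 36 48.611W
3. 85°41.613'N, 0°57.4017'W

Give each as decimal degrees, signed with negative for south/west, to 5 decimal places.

1. 61.60358, 119.25016
2. 2.12318, -36.81018
3. 85.69355, -0.95670

Point 1:
  Latitude: 61 + 36.215/60 = 61.603583
  N ⇒ keep positive
  λ: 119 + 15.0095/60 = 119.250158
  E → positive
Point 2:
  φ: 7.391′ = 0.123183°; total 2.123183
  N → positive
  Longitude: 48.611′ = 0.810183°; total 36.810183
  W → negative
Point 3:
  Lat: 85 + 41.613/60 = 85.693550
  N ⇒ keep positive
  Longitude: 57.4017′ = 0.956695°; total 0.956695
  hemisphere W, so the sign is −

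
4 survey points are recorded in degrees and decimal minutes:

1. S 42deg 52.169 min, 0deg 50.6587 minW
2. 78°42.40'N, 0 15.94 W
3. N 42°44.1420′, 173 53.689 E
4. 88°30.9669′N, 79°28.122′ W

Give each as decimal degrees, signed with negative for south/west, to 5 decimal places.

1. -42.86948, -0.84431
2. 78.70667, -0.26567
3. 42.73570, 173.89482
4. 88.51612, -79.46870

Point 1:
  Latitude: 52.169′ = 0.869483°; total 42.869483
  S ⇒ negate
  λ: 0 + 50.6587/60 = 0.844312
  hemisphere W, so the sign is −
Point 2:
  Lat: 42.4′ = 0.706667°; total 78.706667
  N → positive
  Lon: 15.94′ = 0.265667°; total 0.265667
  W → negative
Point 3:
  Lat: 44.142′ = 0.735700°; total 42.735700
  N → positive
  λ: 53.689′ = 0.894817°; total 173.894817
  E → positive
Point 4:
  φ: 88 + 30.9669/60 = 88.516115
  N ⇒ keep positive
  λ: 28.122′ = 0.468700°; total 79.468700
  W ⇒ negate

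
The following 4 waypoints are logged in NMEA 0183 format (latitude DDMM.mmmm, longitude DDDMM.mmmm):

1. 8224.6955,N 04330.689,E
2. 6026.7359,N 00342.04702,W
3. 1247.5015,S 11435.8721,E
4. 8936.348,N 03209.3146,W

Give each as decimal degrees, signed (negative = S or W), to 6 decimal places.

1. 82.411592, 43.511483
2. 60.445598, -3.700784
3. -12.791692, 114.597868
4. 89.605800, -32.155243

Point 1:
  Lat: degrees = first 2 digits = 82, minutes = 24.6955; 82 + 24.6955/60 = 82.4115917
  N → positive
  Lon: degrees = first 3 digits = 43, minutes = 30.689; 43 + 30.689/60 = 43.5114833
  E → positive
Point 2:
  Lat: degrees = first 2 digits = 60, minutes = 26.7359; 60 + 26.7359/60 = 60.4455983
  N ⇒ keep positive
  Longitude: split at 3 digits → 003° and 42.04702′; 3 + 42.04702/60 = 3.7007837
  W ⇒ negate
Point 3:
  Lat: split at 2 digits → 12° and 47.5015′; 12 + 47.5015/60 = 12.7916917
  S → negative
  Lon: degrees = first 3 digits = 114, minutes = 35.8721; 114 + 35.8721/60 = 114.5978683
  E ⇒ keep positive
Point 4:
  Latitude: split at 2 digits → 89° and 36.348′; 89 + 36.348/60 = 89.6058000
  N ⇒ keep positive
  Longitude: split at 3 digits → 032° and 9.3146′; 32 + 9.3146/60 = 32.1552433
  W → negative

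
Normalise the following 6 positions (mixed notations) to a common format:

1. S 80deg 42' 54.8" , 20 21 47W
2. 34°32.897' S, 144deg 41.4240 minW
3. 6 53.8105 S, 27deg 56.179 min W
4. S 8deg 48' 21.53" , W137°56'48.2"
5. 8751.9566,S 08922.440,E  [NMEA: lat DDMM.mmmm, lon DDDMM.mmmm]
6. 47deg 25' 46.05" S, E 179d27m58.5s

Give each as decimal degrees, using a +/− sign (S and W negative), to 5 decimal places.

Point 1:
  Latitude: 80 + 42/60 + 54.8/3600 = 80.715222
  S → negative
  Lon: 20 + 21/60 + 47/3600 = 20.363056
  W → negative
Point 2:
  φ: 32.897′ = 0.548283°; total 34.548283
  hemisphere S, so the sign is −
  Longitude: 144 + 41.424/60 = 144.690400
  W → negative
Point 3:
  Latitude: 6 + 53.8105/60 = 6.896842
  hemisphere S, so the sign is −
  Longitude: 56.179′ = 0.936317°; total 27.936317
  hemisphere W, so the sign is −
Point 4:
  Latitude: 48′ + 21.53″ = 48.35883′; 8 + 48.35883/60 = 8.805981
  S → negative
  λ: 56′ + 48.2″ = 56.80333′; 137 + 56.80333/60 = 137.946722
  W → negative
Point 5:
  Latitude: degrees = first 2 digits = 87, minutes = 51.9566; 87 + 51.9566/60 = 87.865943
  S → negative
  Longitude: split at 3 digits → 089° and 22.44′; 89 + 22.44/60 = 89.374000
  E ⇒ keep positive
Point 6:
  Latitude: 47° + 25/60 + 46.05/3600 = 47 + 0.416667 + 0.012792 = 47.429458
  S ⇒ negate
  Lon: 27′ + 58.5″ = 27.97500′; 179 + 27.97500/60 = 179.466250
  E ⇒ keep positive

1. -80.71522, -20.36306
2. -34.54828, -144.69040
3. -6.89684, -27.93632
4. -8.80598, -137.94672
5. -87.86594, 89.37400
6. -47.42946, 179.46625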